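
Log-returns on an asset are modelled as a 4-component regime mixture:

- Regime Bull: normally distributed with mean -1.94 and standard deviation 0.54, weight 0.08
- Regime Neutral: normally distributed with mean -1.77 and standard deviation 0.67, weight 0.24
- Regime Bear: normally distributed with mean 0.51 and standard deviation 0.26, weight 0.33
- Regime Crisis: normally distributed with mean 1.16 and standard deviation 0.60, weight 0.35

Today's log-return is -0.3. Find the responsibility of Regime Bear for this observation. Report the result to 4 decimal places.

0.1341

The responsibility of component k is π_k f_k(x) divided by Σ_j π_j f_j(x).
Component likelihoods at x = -0.3:
  p_Bull = 0.00733902
  p_Neutral = 0.0536462
  p_Bear = 0.0119781
  p_Crisis = 0.0344355
Prior × likelihood for each component:
  π_Bull·p_Bull = 0.08 × 0.00733902 = 0.000587122
  π_Neutral·p_Neutral = 0.24 × 0.0536462 = 0.0128751
  π_Bear·p_Bear = 0.33 × 0.0119781 = 0.00395277
  π_Crisis·p_Crisis = 0.35 × 0.0344355 = 0.0120524
Sum: 0.000587122 + 0.0128751 + 0.00395277 + 0.0120524 = 0.0294674
P(Regime Bear | the observation) ≈ 0.1341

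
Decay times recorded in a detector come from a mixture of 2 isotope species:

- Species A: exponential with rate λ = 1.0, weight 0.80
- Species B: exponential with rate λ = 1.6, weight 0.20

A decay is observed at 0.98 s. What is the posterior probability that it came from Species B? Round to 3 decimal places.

0.182

P(component k | x) = P(Z=k)·f_k(x) / marginal(x), where marginal(x) = Σ_j P(Z=j)·f_j(x).
Component likelihoods at x = 0.98 s:
  p_A = 1.0·e^(−1.0·0.98) = 1.0·e^(−0.9800) = 0.375311
  p_B = 1.6·e^(−1.6·0.98) = 1.6·e^(−1.5680) = 0.333539
Weight by the priors:
  P(Z=A)·p_A = 0.80 × 0.375311 = 0.300249
  P(Z=B)·p_B = 0.20 × 0.333539 = 0.0667077
Denominator: 0.300249 + 0.0667077 = 0.366957
Responsibility of Species B: 0.0667077 / 0.366957 ≈ 0.182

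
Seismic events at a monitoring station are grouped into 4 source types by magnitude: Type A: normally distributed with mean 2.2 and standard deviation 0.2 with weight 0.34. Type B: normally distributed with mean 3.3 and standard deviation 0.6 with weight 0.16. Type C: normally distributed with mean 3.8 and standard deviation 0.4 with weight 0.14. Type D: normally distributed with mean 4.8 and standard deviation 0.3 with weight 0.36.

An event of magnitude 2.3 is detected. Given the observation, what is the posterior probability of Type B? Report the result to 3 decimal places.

0.042

Posterior ∝ prior × likelihood, so P(k | x) ∝ w_k f_k(x); normalise over all components.
Component likelihoods at x = 2.3:
  L_A = 1.76033
  L_B = 0.165795
  L_C = 0.000881489
  L_D = 1.10693e-15
Unnormalised posteriors:
  w_A·L_A = 0.34 × 1.76033 = 0.598511
  w_B·L_B = 0.16 × 0.165795 = 0.0265272
  w_C·L_C = 0.14 × 0.000881489 = 0.000123408
  w_D·L_D = 0.36 × 1.10693e-15 = 3.98494e-16
Normaliser: 0.598511 + 0.0265272 + 0.000123408 + 3.98494e-16 = 0.625162
So the posterior for Type B is 0.0265272 / 0.625162 ≈ 0.042.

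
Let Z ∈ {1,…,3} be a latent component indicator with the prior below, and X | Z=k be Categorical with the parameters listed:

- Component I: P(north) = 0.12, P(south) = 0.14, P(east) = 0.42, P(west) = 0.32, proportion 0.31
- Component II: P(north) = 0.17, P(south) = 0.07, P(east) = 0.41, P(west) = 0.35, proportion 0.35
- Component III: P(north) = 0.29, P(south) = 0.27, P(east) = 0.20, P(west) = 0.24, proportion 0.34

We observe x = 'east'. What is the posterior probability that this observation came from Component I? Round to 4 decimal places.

P(component k | x) = π_k·f_k(x) / marginal(x), where marginal(x) = Σ_j π_j·f_j(x).
Component likelihoods at x = 'east':
  f_I = P(east | comp) = 0.42
  f_II = P(east | comp) = 0.41
  f_III = P(east | comp) = 0.20
Prior × likelihood for each component:
  π_I·f_I = 0.31 × 0.42 = 0.1302
  π_II·f_II = 0.35 × 0.41 = 0.1435
  π_III·f_III = 0.34 × 0.2 = 0.068
Normaliser: 0.1302 + 0.1435 + 0.068 = 0.3417
P(Component I | x) = 0.1302 / 0.3417 ≈ 0.3810

0.3810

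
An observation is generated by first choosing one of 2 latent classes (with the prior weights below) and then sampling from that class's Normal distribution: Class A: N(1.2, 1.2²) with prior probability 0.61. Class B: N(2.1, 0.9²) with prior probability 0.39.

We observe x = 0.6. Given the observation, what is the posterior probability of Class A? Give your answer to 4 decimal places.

The responsibility of component k is P(Z=k) f_k(x) divided by Σ_j P(Z=j) f_j(x).
Evaluate each component's likelihood at the observed value:
  f_A = 0.293388
  f_B = 0.11053
Prior × likelihood for each component:
  P(Z=A)·f_A = 0.61 × 0.293388 = 0.178967
  P(Z=B)·f_B = 0.39 × 0.11053 = 0.0431068
Evidence: 0.178967 + 0.0431068 = 0.222073
Responsibility of Class A: 0.178967 / 0.222073 ≈ 0.8059

0.8059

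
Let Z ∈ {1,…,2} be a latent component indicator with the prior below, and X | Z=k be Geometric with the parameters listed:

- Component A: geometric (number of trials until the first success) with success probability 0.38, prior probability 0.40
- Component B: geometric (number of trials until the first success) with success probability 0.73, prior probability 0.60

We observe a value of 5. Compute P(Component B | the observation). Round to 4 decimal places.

0.0939

Apply Bayes' rule: the posterior for each component is proportional to its prior times its likelihood at x.
Geometric probabilities:
  L_A = 0.0561501
  L_B = 0.00387952
Weight by the priors:
  w_A·L_A = 0.40 × 0.0561501 = 0.02246
  w_B·L_B = 0.60 × 0.00387952 = 0.00232771
Denominator: 0.02246 + 0.00232771 = 0.0247877
So the posterior for Component B is 0.00232771 / 0.0247877 ≈ 0.0939.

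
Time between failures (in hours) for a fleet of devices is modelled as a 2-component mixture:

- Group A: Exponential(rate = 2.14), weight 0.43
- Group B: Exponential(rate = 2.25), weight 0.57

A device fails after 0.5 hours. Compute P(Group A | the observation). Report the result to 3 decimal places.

0.431

The responsibility of component k is P(Z=k) f_k(x) divided by Σ_j P(Z=j) f_j(x).
Exponential densities:
  f_A = 0.734038
  f_B = 0.730468
Unnormalised posteriors:
  P(Z=A)·f_A = 0.43 × 0.734038 = 0.315636
  P(Z=B)·f_B = 0.57 × 0.730468 = 0.416367
Sum: 0.315636 + 0.416367 = 0.732003
Responsibility of Group A: 0.315636 / 0.732003 ≈ 0.431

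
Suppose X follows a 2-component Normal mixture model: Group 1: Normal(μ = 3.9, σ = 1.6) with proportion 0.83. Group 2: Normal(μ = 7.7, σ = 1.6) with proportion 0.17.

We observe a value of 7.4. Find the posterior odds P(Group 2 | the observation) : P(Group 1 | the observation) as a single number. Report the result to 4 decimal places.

2.2020

Since P(k|x) ∝ π_k f_k(x), the posterior odds are π_i f_i(x) / (π_j f_j(x)).
Evaluate each component's likelihood at the observed value:
  f_1 = (1/(1.6·√(2π)))·exp(−(7.4−3.9)²/(2·1.6²)) = 0.249339·exp(-2.39258) = 0.022788
  f_2 = (1/(1.6·√(2π)))·exp(−(7.4−7.7)²/(2·1.6²)) = 0.249339·exp(-0.01758) = 0.244994
Posterior odds = (π_2·f_2) / (π_1·f_1) = (0.17·0.244994) / (0.83·0.022788) = 0.041649 / 0.0189141 ≈ 2.2020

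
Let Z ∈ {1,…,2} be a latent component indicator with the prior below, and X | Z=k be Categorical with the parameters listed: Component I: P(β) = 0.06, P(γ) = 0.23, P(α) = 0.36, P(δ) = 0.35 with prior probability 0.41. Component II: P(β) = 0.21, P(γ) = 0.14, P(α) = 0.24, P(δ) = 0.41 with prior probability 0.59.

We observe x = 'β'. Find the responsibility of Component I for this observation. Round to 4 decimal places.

The responsibility of component k is π_k f_k(x) divided by Σ_j π_j f_j(x).
Component likelihoods at x = 'β':
  f_I = P(β | comp) = 0.06
  f_II = P(β | comp) = 0.21
Unnormalised posteriors:
  π_I·f_I = 0.41 × 0.06 = 0.0246
  π_II·f_II = 0.59 × 0.21 = 0.1239
Marginal: 0.0246 + 0.1239 = 0.1485
Responsibility of Component I: 0.0246 / 0.1485 ≈ 0.1657

0.1657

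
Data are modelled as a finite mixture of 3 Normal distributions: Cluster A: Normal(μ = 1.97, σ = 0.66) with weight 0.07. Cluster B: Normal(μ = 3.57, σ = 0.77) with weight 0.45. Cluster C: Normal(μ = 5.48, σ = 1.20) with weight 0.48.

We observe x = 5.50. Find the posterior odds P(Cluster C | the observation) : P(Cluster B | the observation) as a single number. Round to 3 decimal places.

15.831

Posterior odds = (w_i f_i(x)) / (w_j f_j(x)); the normalising sum cancels.
Component likelihoods at x = 5.50:
  L_A = 3.71184e-07
  L_B = 0.022397
  L_C = 0.332406
Odds = (0.48/0.45) × (0.332406/0.022397) = 1.06667 × 14.8415 ≈ 15.831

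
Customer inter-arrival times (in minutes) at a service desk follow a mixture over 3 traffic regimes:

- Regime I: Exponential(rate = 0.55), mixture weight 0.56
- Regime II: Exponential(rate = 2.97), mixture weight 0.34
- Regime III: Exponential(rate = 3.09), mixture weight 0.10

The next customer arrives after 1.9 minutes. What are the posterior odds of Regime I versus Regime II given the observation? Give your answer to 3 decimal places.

Only the two components matter; the odds are (π_i f_i(x)) / (π_j f_j(x)).
Evaluate each component's likelihood at the observed value:
  p_I = 0.55·e^(−0.55·1.9) = 0.55·e^(−1.0450) = 0.193431
  p_II = 2.97·e^(−2.97·1.9) = 2.97·e^(−5.6430) = 0.0105204
  p_III = 3.09·e^(−3.09·1.9) = 3.09·e^(−5.8710) = 0.00871396
Odds = (0.56/0.34) × (0.193431/0.0105204) = 1.64706 × 18.3862 ≈ 30.283

30.283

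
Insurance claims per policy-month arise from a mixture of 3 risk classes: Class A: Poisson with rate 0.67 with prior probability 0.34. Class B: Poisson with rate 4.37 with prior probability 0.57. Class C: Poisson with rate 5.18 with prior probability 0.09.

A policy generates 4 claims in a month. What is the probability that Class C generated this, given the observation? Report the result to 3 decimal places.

By Bayes' theorem, P(k | x) = w_k f_k(x) / Σ_j w_j f_j(x).
Poisson probabilities:
  f_A = 0.00429646
  f_B = 0.192242
  f_C = 0.168835
Unnormalised posteriors:
  w_A·f_A = 0.34 × 0.00429646 = 0.0014608
  w_B·f_B = 0.57 × 0.192242 = 0.109578
  w_C·f_C = 0.09 × 0.168835 = 0.0151951
Denominator: 0.0014608 + 0.109578 + 0.0151951 = 0.126234
P(Class C | x) ≈ 0.120

0.120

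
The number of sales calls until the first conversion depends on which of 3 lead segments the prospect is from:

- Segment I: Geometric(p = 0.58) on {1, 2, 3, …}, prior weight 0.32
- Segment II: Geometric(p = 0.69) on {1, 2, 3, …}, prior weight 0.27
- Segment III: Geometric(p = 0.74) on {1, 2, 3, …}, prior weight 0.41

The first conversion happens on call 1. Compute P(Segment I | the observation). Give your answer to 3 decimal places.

Apply Bayes' rule: the posterior for each component is proportional to its prior times its likelihood at x.
Evaluate each component's likelihood at the observed value:
  f_I = 0.58·(1−0.58)^0 = 0.58·1 = 0.58
  f_II = 0.69·(1−0.69)^0 = 0.69·1 = 0.69
  f_III = 0.74·(1−0.74)^0 = 0.74·1 = 0.74
Multiply by the mixture weights:
  π_I·f_I = 0.32 × 0.58 = 0.1856
  π_II·f_II = 0.27 × 0.69 = 0.1863
  π_III·f_III = 0.41 × 0.74 = 0.3034
Denominator: 0.1856 + 0.1863 + 0.3034 = 0.6753
So the posterior for Segment I is 0.1856 / 0.6753 ≈ 0.275.

0.275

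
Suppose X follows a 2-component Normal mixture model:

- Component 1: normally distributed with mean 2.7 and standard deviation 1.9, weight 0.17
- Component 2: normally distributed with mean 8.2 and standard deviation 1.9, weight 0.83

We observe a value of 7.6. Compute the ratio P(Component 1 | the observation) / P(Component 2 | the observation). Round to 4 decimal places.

0.0077

Only the two components matter; the odds are (w_i f_i(x)) / (w_j f_j(x)).
Evaluate each component's likelihood at the observed value:
  p_1 = (1/(1.9·√(2π)))·exp(−(7.6−2.7)²/(2·1.9²)) = 0.209970·exp(-3.32548) = 0.00754948
  p_2 = (1/(1.9·√(2π)))·exp(−(7.6−8.2)²/(2·1.9²)) = 0.209970·exp(-0.04986) = 0.199757
Odds = (0.17/0.83) × (0.00754948/0.199757) = 0.204819 × 0.0377933 ≈ 0.0077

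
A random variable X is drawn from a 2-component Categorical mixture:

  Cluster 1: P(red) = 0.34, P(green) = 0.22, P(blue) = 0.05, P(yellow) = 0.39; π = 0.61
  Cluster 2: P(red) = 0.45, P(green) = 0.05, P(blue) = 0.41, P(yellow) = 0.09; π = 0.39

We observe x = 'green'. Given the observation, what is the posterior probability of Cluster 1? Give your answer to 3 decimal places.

The responsibility of component k is π_k f_k(x) divided by Σ_j π_j f_j(x).
Evaluate each component's likelihood at the observed value:
  f_1 = P(green | comp) = 0.22
  f_2 = P(green | comp) = 0.05
Multiply by the mixture weights:
  π_1·f_1 = 0.61 × 0.22 = 0.1342
  π_2·f_2 = 0.39 × 0.05 = 0.0195
Normaliser: 0.1342 + 0.0195 = 0.1537
So the posterior for Cluster 1 is 0.1342 / 0.1537 ≈ 0.873.

0.873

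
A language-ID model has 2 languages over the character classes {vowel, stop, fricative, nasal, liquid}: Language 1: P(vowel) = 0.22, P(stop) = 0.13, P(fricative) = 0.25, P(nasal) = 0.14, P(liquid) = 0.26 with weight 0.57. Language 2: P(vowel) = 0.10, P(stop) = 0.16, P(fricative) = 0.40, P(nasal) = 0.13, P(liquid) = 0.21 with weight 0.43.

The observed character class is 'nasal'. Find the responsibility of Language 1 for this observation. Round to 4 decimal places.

0.5881

Posterior ∝ prior × likelihood, so P(k | x) ∝ π_k f_k(x); normalise over all components.
Component likelihoods at x = 'nasal':
  p_1 = P(nasal | comp) = 0.14
  p_2 = P(nasal | comp) = 0.13
Unnormalised posteriors:
  π_1·p_1 = 0.57 × 0.14 = 0.0798
  π_2·p_2 = 0.43 × 0.13 = 0.0559
Marginal: 0.0798 + 0.0559 = 0.1357
P(Language 1 | the observation) = 0.0798 / 0.1357 ≈ 0.5881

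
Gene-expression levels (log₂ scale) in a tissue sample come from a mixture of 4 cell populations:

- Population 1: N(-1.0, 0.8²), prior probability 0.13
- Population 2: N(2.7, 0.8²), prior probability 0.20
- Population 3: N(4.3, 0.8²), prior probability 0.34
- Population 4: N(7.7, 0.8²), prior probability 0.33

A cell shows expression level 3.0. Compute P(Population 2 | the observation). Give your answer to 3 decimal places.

0.672

The responsibility of component k is P(Z=k) f_k(x) divided by Σ_j P(Z=j) f_j(x).
Component likelihoods at x = 3.0:
  L_1 = (1/(0.8·√(2π)))·exp(−(3.0−-1.0)²/(2·0.8²)) = 0.498678·exp(-12.50000) = 1.8584e-06
  L_2 = (1/(0.8·√(2π)))·exp(−(3.0−2.7)²/(2·0.8²)) = 0.498678·exp(-0.07031) = 0.464819
  L_3 = (1/(0.8·√(2π)))·exp(−(3.0−4.3)²/(2·0.8²)) = 0.498678·exp(-1.32031) = 0.133173
  L_4 = (1/(0.8·√(2π)))·exp(−(3.0−7.7)²/(2·0.8²)) = 0.498678·exp(-17.25781) = 1.59532e-08
Weight by the priors:
  P(Z=1)·L_1 = 0.13 × 1.8584e-06 = 2.41592e-07
  P(Z=2)·L_2 = 0.20 × 0.464819 = 0.0929638
  P(Z=3)·L_3 = 0.34 × 0.133173 = 0.0452788
  P(Z=4)·L_4 = 0.33 × 1.59532e-08 = 5.26455e-09
Sum: 2.41592e-07 + 0.0929638 + 0.0452788 + 5.26455e-09 = 0.138243
P(Population 2 | data) ≈ 0.672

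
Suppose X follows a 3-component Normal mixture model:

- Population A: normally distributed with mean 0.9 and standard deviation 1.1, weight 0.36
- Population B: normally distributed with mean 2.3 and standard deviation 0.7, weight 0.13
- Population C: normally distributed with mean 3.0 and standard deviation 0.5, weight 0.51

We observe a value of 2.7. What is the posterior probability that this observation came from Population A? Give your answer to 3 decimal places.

The responsibility of component k is w_k f_k(x) divided by Σ_j w_j f_j(x).
Normal densities:
  p_A = (1/(1.1·√(2π)))·exp(−(2.7−0.9)²/(2·1.1²)) = 0.362675·exp(-1.33884) = 0.0950748
  p_B = (1/(0.7·√(2π)))·exp(−(2.7−2.3)²/(2·0.7²)) = 0.569918·exp(-0.16327) = 0.484068
  p_C = (1/(0.5·√(2π)))·exp(−(2.7−3.0)²/(2·0.5²)) = 0.797885·exp(-0.18000) = 0.666449
Unnormalised posteriors:
  w_A·p_A = 0.36 × 0.0950748 = 0.0342269
  w_B·p_B = 0.13 × 0.484068 = 0.0629289
  w_C·p_C = 0.51 × 0.666449 = 0.339889
Marginal: 0.0342269 + 0.0629289 + 0.339889 = 0.437045
P(Population A | data) = 0.0342269 / 0.437045 ≈ 0.078

0.078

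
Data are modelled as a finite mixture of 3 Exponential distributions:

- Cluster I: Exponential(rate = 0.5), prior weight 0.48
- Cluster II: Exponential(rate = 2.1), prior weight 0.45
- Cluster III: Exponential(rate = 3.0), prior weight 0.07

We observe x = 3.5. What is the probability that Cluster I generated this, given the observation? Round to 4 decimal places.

0.9855

By Bayes' theorem, P(k | x) = w_k f_k(x) / Σ_j w_j f_j(x).
Component likelihoods at x = 3.5:
  f_I = 0.5·e^(−0.5·3.5) = 0.5·e^(−1.7500) = 0.086887
  f_II = 2.1·e^(−2.1·3.5) = 2.1·e^(−7.3500) = 0.00134944
  f_III = 3.0·e^(−3.0·3.5) = 3.0·e^(−10.5000) = 8.26093e-05
Unnormalised posteriors:
  w_I·f_I = 0.48 × 0.086887 = 0.0417057
  w_II·f_II = 0.45 × 0.00134944 = 0.00060725
  w_III·f_III = 0.07 × 8.26093e-05 = 5.78265e-06
Denominator: 0.0417057 + 0.00060725 + 5.78265e-06 = 0.0423188
P(Cluster I | 3.5) = 0.0417057 / 0.0423188 ≈ 0.9855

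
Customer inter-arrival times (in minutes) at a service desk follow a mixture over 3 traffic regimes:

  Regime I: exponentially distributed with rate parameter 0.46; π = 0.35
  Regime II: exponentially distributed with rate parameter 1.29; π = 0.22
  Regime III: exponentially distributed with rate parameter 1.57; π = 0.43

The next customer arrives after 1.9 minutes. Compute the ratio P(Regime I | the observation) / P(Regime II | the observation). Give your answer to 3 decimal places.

2.746

Since P(k|x) ∝ w_k f_k(x), the posterior odds are w_i f_i(x) / (w_j f_j(x)).
Evaluate each component's likelihood at the observed value:
  p_I = 0.46·e^(−0.46·1.9) = 0.46·e^(−0.8740) = 0.191948
  p_II = 1.29·e^(−1.29·1.9) = 1.29·e^(−2.4510) = 0.111207
  p_III = 1.57·e^(−1.57·1.9) = 1.57·e^(−2.9830) = 0.0795059
Posterior odds = (w_I·p_I) / (w_II·p_II) = (0.35·0.191948) / (0.22·0.111207) = 0.0671819 / 0.0244656 ≈ 2.746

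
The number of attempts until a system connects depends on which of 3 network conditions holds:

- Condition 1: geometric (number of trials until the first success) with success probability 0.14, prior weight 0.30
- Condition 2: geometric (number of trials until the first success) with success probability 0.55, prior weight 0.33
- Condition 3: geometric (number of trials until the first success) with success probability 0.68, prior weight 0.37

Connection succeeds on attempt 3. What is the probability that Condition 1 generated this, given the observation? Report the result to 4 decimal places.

0.3319

The responsibility of component k is π_k f_k(x) divided by Σ_j π_j f_j(x).
Evaluate each component's likelihood at the observed value:
  L_1 = 0.14·(1−0.14)^2 = 0.14·0.7396 = 0.103544
  L_2 = 0.55·(1−0.55)^2 = 0.55·0.2025 = 0.111375
  L_3 = 0.68·(1−0.68)^2 = 0.68·0.1024 = 0.069632
Weight by the priors:
  π_1·L_1 = 0.30 × 0.103544 = 0.0310632
  π_2·L_2 = 0.33 × 0.111375 = 0.0367537
  π_3·L_3 = 0.37 × 0.069632 = 0.0257638
Sum: 0.0310632 + 0.0367537 + 0.0257638 = 0.0935808
P(Condition 1 | 3) = 0.0310632 / 0.0935808 ≈ 0.3319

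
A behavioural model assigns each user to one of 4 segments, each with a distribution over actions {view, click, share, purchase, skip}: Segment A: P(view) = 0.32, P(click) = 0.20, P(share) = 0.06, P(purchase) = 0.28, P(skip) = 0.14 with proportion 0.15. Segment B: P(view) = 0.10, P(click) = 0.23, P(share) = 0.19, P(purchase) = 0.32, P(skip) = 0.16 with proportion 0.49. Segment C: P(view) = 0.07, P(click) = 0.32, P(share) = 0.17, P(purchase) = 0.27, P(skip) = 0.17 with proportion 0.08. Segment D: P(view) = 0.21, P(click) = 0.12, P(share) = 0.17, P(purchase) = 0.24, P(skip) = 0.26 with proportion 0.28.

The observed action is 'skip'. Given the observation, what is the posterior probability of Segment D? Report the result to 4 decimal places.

0.3918

Posterior ∝ prior × likelihood, so P(k | x) ∝ w_k f_k(x); normalise over all components.
Evaluate each component's likelihood at the observed value:
  f_A = P(skip | comp) = 0.14
  f_B = P(skip | comp) = 0.16
  f_C = P(skip | comp) = 0.17
  f_D = P(skip | comp) = 0.26
Unnormalised posteriors:
  w_A·f_A = 0.15 × 0.14 = 0.021
  w_B·f_B = 0.49 × 0.16 = 0.0784
  w_C·f_C = 0.08 × 0.17 = 0.0136
  w_D·f_D = 0.28 × 0.26 = 0.0728
Marginal: 0.021 + 0.0784 + 0.0136 + 0.0728 = 0.1858
P(Segment D | the observation) = 0.0728 / 0.1858 ≈ 0.3918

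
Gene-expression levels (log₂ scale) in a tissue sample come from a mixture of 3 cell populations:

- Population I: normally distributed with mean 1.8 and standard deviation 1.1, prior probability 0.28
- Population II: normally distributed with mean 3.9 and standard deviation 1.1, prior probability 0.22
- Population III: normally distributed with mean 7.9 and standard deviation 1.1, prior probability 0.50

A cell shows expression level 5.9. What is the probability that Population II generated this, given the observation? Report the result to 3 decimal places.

0.305

Posterior ∝ prior × likelihood, so P(k | x) ∝ π_k f_k(x); normalise over all components.
Evaluate each component's likelihood at the observed value:
  p_I = (1/(1.1·√(2π)))·exp(−(5.9−1.8)²/(2·1.1²)) = 0.362675·exp(-6.94628) = 0.000348968
  p_II = (1/(1.1·√(2π)))·exp(−(5.9−3.9)²/(2·1.1²)) = 0.362675·exp(-1.65289) = 0.0694505
  p_III = (1/(1.1·√(2π)))·exp(−(5.9−7.9)²/(2·1.1²)) = 0.362675·exp(-1.65289) = 0.0694505
Unnormalised posteriors:
  π_I·p_I = 0.28 × 0.000348968 = 9.77111e-05
  π_II·p_II = 0.22 × 0.0694505 = 0.0152791
  π_III·p_III = 0.50 × 0.0694505 = 0.0347252
Sum: 9.77111e-05 + 0.0152791 + 0.0347252 = 0.0501021
P(Population II | the observation) = 0.0152791 / 0.0501021 ≈ 0.305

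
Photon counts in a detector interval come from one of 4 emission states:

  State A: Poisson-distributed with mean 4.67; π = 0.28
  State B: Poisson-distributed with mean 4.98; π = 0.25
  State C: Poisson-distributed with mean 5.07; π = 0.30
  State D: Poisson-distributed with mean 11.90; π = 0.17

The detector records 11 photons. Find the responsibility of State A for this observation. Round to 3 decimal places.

0.059

P(component k | x) = π_k·f_k(x) / marginal(x), where marginal(x) = Σ_j π_j·f_j(x).
Component likelihoods at x = 11 photons:
  f_A = 0.00540972
  f_B = 0.00804601
  f_C = 0.00895486
  f_D = 0.115281
Prior × likelihood for each component:
  π_A·f_A = 0.28 × 0.00540972 = 0.00151472
  π_B·f_B = 0.25 × 0.00804601 = 0.0020115
  π_C·f_C = 0.30 × 0.00895486 = 0.00268646
  π_D·f_D = 0.17 × 0.115281 = 0.0195977
Marginal: 0.00151472 + 0.0020115 + 0.00268646 + 0.0195977 = 0.0258104
P(State A | x) = 0.00151472 / 0.0258104 ≈ 0.059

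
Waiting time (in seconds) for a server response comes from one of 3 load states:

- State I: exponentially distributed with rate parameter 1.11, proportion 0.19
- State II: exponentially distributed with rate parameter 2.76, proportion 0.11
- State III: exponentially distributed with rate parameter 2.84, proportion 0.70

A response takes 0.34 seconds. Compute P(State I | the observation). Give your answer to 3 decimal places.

Apply Bayes' rule: the posterior for each component is proportional to its prior times its likelihood at x.
Exponential densities:
  p_I = 1.11·e^(−1.11·0.34) = 1.11·e^(−0.3774) = 0.761062
  p_II = 2.76·e^(−2.76·0.34) = 2.76·e^(−0.9384) = 1.07986
  p_III = 2.84·e^(−2.84·0.34) = 2.84·e^(−0.9656) = 1.08134
Prior × likelihood for each component:
  P(Z=I)·p_I = 0.19 × 0.761062 = 0.144602
  P(Z=II)·p_II = 0.11 × 1.07986 = 0.118785
  P(Z=III)·p_III = 0.70 × 1.08134 = 0.75694
Denominator: 0.144602 + 0.118785 + 0.75694 = 1.02033
So the posterior for State I is 0.144602 / 1.02033 ≈ 0.142.

0.142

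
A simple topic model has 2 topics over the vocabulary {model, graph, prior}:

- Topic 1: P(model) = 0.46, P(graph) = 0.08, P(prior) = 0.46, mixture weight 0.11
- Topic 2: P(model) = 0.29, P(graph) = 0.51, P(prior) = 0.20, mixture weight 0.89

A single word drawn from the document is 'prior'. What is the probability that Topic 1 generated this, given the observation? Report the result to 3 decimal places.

P(component k | x) = w_k·f_k(x) / marginal(x), where marginal(x) = Σ_j w_j·f_j(x).
Categorical probabilities:
  f_1 = 0.46
  f_2 = 0.2
Weight by the priors:
  w_1·f_1 = 0.11 × 0.46 = 0.0506
  w_2·f_2 = 0.89 × 0.2 = 0.178
Normaliser: 0.0506 + 0.178 = 0.2286
So the posterior for Topic 1 is 0.0506 / 0.2286 ≈ 0.221.

0.221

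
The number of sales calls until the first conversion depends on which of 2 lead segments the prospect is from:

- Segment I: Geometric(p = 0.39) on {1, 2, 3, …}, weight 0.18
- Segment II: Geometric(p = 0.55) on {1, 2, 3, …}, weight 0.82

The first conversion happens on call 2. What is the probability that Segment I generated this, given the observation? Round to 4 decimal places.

Apply Bayes' rule: the posterior for each component is proportional to its prior times its likelihood at x.
Component likelihoods at x = 2:
  p_I = 0.39·(1−0.39)^1 = 0.39·0.61 = 0.2379
  p_II = 0.55·(1−0.55)^1 = 0.55·0.45 = 0.2475
Multiply by the mixture weights:
  P(Z=I)·p_I = 0.18 × 0.2379 = 0.042822
  P(Z=II)·p_II = 0.82 × 0.2475 = 0.20295
Evidence: 0.042822 + 0.20295 = 0.245772
P(Segment I | data) ≈ 0.1742

0.1742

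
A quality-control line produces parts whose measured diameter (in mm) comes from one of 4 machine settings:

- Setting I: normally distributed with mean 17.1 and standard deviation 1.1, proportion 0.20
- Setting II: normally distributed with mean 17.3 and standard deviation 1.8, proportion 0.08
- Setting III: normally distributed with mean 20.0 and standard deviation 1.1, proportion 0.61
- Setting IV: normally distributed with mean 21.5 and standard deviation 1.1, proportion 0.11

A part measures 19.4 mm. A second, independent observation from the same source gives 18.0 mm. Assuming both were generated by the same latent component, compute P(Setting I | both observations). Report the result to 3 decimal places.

0.123

The responsibility of component k is P(Z=k) f_k(x) divided by Σ_j P(Z=j) f_j(x).
Since both observations come from the same component, the likelihood for component k is f_k(x₁)·f_k(x₂).
  p_I = [(1/(1.1·√(2π)))·exp(−(19.4−17.1)²/(2·1.1²)) = 0.362675·exp(-2.18595) = 0.0407541] × [0.25951] = 0.0105761
  p_II = [(1/(1.8·√(2π)))·exp(−(19.4−17.3)²/(2·1.8²)) = 0.221635·exp(-0.68056) = 0.112221] × [0.205493] = 0.0230608
  p_III = [(1/(1.1·√(2π)))·exp(−(19.4−20.0)²/(2·1.1²)) = 0.362675·exp(-0.14876) = 0.312544] × [0.0694505] = 0.0217064
  p_IV = [(1/(1.1·√(2π)))·exp(−(19.4−21.5)²/(2·1.1²)) = 0.362675·exp(-1.82231) = 0.0586268] × [0.00229681] = 0.000134655
Multiply by the mixture weights:
  P(Z=I)·p_I = 0.20 × 0.0105761 = 0.00211522
  P(Z=II)·p_II = 0.08 × 0.0230608 = 0.00184486
  P(Z=III)·p_III = 0.61 × 0.0217064 = 0.0132409
  P(Z=IV)·p_IV = 0.11 × 0.000134655 = 1.4812e-05
Denominator: 0.00211522 + 0.00184486 + 0.0132409 + 1.4812e-05 = 0.0172158
So the posterior for Setting I is 0.00211522 / 0.0172158 ≈ 0.123.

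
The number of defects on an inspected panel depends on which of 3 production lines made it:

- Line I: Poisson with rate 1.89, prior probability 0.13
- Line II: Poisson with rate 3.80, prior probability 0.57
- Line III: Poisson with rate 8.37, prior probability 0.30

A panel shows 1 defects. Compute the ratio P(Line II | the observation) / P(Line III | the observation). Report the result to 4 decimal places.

83.2794

Since P(k|x) ∝ π_k f_k(x), the posterior odds are π_i f_i(x) / (π_j f_j(x)).
Evaluate each component's likelihood at the observed value:
  L_I = e^(−1.89)·1.89^1/1! = 0.285526
  L_II = e^(−3.80)·3.80^1/1! = 0.0850089
  L_III = e^(−8.37)·8.37^1/1! = 0.00193946
0.0484551 / 0.000581838 ≈ 83.2794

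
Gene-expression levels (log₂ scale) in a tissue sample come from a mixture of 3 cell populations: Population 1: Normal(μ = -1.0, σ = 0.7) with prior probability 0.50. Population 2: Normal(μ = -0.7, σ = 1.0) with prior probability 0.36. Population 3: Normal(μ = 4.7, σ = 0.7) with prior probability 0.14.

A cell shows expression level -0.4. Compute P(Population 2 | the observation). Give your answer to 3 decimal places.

0.410

By Bayes' theorem, P(k | x) = π_k f_k(x) / Σ_j π_j f_j(x).
Normal densities:
  p_1 = (1/(0.7·√(2π)))·exp(−(-0.4−-1.0)²/(2·0.7²)) = 0.569918·exp(-0.36735) = 0.394707
  p_2 = (1/(1.0·√(2π)))·exp(−(-0.4−-0.7)²/(2·1.0²)) = 0.398942·exp(-0.04500) = 0.381388
  p_3 = (1/(0.7·√(2π)))·exp(−(-0.4−4.7)²/(2·0.7²)) = 0.569918·exp(-26.54082) = 1.69544e-12
Unnormalised posteriors:
  π_1·p_1 = 0.50 × 0.394707 = 0.197354
  π_2·p_2 = 0.36 × 0.381388 = 0.1373
  π_3·p_3 = 0.14 × 1.69544e-12 = 2.37361e-13
Marginal: 0.197354 + 0.1373 + 2.37361e-13 = 0.334653
P(Population 2 | x) ≈ 0.410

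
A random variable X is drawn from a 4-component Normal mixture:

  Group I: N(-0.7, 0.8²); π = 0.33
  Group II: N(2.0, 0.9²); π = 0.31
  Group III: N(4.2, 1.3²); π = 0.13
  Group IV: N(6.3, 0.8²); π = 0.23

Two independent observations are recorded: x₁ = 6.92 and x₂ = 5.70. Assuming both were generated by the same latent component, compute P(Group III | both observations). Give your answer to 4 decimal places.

The responsibility of component k is P(Z=k) f_k(x) divided by Σ_j P(Z=j) f_j(x).
Since both observations come from the same component, the likelihood for component k is f_k(x₁)·f_k(x₂).
  L_I = [(1/(0.8·√(2π)))·exp(−(6.92−-0.7)²/(2·0.8²)) = 0.498678·exp(-45.36281) = 9.93118e-21] × [6.31534e-15] = 6.27188e-35
  L_II = [(1/(0.9·√(2π)))·exp(−(6.92−2.0)²/(2·0.9²)) = 0.443269·exp(-14.94222) = 1.43662e-07] × [9.4757e-05] = 1.3613e-11
  L_III = [(1/(1.3·√(2π)))·exp(−(6.92−4.2)²/(2·1.3²)) = 0.306879·exp(-2.18888) = 0.0343835] × [0.157712] = 0.0054227
  L_IV = [(1/(0.8·√(2π)))·exp(−(6.92−6.3)²/(2·0.8²)) = 0.498678·exp(-0.30031) = 0.369314] × [0.376422] = 0.139018
Multiply by the mixture weights:
  P(Z=I)·L_I = 0.33 × 6.27188e-35 = 2.06972e-35
  P(Z=II)·L_II = 0.31 × 1.3613e-11 = 4.22003e-12
  P(Z=III)·L_III = 0.13 × 0.0054227 = 0.000704951
  P(Z=IV)·L_IV = 0.23 × 0.139018 = 0.0319741
Marginal: 2.06972e-35 + 4.22003e-12 + 0.000704951 + 0.0319741 = 0.0326791
P(Group III | data) = 0.000704951 / 0.0326791 ≈ 0.0216

0.0216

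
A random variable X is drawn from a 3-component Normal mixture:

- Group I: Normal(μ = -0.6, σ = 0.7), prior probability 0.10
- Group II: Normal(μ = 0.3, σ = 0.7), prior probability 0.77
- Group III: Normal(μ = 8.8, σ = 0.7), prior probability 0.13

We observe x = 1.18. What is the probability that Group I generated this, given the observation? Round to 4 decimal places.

0.0112

By Bayes' theorem, P(k | x) = P(Z=k) f_k(x) / Σ_j P(Z=j) f_j(x).
Normal densities:
  L_I = 0.0224756
  L_II = 0.258601
  L_III = 1.05713e-26
Multiply by the mixture weights:
  P(Z=I)·L_I = 0.10 × 0.0224756 = 0.00224756
  P(Z=II)·L_II = 0.77 × 0.258601 = 0.199123
  P(Z=III)·L_III = 0.13 × 1.05713e-26 = 1.37427e-27
Sum: 0.00224756 + 0.199123 + 1.37427e-27 = 0.201371
So the posterior for Group I is 0.00224756 / 0.201371 ≈ 0.0112.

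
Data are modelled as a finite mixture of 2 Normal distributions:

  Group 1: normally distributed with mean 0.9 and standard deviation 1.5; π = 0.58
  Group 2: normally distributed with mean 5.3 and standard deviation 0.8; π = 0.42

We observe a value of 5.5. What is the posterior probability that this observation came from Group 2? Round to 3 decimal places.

Apply Bayes' rule: the posterior for each component is proportional to its prior times its likelihood at x.
Evaluate each component's likelihood at the observed value:
  L_1 = (1/(1.5·√(2π)))·exp(−(5.5−0.9)²/(2·1.5²)) = 0.265962·exp(-4.70222) = 0.00241362
  L_2 = (1/(0.8·√(2π)))·exp(−(5.5−5.3)²/(2·0.8²)) = 0.498678·exp(-0.03125) = 0.483335
Unnormalised posteriors:
  P(Z=1)·L_1 = 0.58 × 0.00241362 = 0.0013999
  P(Z=2)·L_2 = 0.42 × 0.483335 = 0.203001
Normaliser: 0.0013999 + 0.203001 = 0.204401
P(Group 2 | data) ≈ 0.993

0.993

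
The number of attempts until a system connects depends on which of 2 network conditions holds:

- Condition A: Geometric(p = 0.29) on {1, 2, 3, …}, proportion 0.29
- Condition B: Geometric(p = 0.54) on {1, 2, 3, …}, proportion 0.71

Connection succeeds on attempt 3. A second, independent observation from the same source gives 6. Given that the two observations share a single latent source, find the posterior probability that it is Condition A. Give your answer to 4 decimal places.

By Bayes' theorem, P(k | x) = P(Z=k) f_k(x) / Σ_j P(Z=j) f_j(x).
Since both observations come from the same component, the likelihood for component k is f_k(x₁)·f_k(x₂).
  f_A = [0.146189] × [0.0523227] = 0.007649
  f_B = [0.114264] × [0.011122] = 0.00127084
Prior × likelihood for each component:
  P(Z=A)·f_A = 0.29 × 0.007649 = 0.00221821
  P(Z=B)·f_B = 0.71 × 0.00127084 = 0.000902299
Denominator: 0.00221821 + 0.000902299 = 0.00312051
P(Condition A | x₁, x₂) = 0.00221821 / 0.00312051 ≈ 0.7108

0.7108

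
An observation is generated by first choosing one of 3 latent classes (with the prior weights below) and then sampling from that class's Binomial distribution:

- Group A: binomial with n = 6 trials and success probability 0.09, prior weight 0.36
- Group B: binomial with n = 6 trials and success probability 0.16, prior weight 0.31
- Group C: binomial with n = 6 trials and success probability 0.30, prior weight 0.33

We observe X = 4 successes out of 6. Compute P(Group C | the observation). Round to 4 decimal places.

By Bayes' theorem, P(k | x) = π_k f_k(x) / Σ_j π_j f_j(x).
Binomial probabilities:
  f_A = C(6,4)·0.09^4·0.91^2 = 15·6.561e-05·0.8281 = 0.000814975
  f_B = C(6,4)·0.16^4·0.84^2 = 15·0.00065536·0.7056 = 0.00693633
  f_C = C(6,4)·0.30^4·0.70^2 = 15·0.0081·0.49 = 0.059535
Prior × likelihood for each component:
  π_A·f_A = 0.36 × 0.000814975 = 0.000293391
  π_B·f_B = 0.31 × 0.00693633 = 0.00215026
  π_C·f_C = 0.33 × 0.059535 = 0.0196465
Sum: 0.000293391 + 0.00215026 + 0.0196465 = 0.0220902
Responsibility of Group C: 0.0196465 / 0.0220902 ≈ 0.8894

0.8894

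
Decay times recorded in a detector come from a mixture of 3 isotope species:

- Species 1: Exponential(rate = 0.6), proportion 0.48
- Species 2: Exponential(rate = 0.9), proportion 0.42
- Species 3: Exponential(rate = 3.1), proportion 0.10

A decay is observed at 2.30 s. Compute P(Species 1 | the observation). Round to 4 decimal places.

P(component k | x) = P(Z=k)·f_k(x) / marginal(x), where marginal(x) = Σ_j P(Z=j)·f_j(x).
Evaluate each component's likelihood at the observed value:
  L_1 = 0.150947
  L_2 = 0.113567
  L_3 = 0.00248223
Unnormalised posteriors:
  P(Z=1)·L_1 = 0.48 × 0.150947 = 0.0724546
  P(Z=2)·L_2 = 0.42 × 0.113567 = 0.0476982
  P(Z=3)·L_3 = 0.10 × 0.00248223 = 0.000248223
Sum: 0.0724546 + 0.0476982 + 0.000248223 = 0.120401
So the posterior for Species 1 is 0.0724546 / 0.120401 ≈ 0.6018.

0.6018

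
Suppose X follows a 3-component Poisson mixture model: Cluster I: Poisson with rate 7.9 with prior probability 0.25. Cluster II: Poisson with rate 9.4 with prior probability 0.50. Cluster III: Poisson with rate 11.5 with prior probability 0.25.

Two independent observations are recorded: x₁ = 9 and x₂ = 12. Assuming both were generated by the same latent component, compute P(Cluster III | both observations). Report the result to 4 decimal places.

0.2910

The responsibility of component k is w_k f_k(x) divided by Σ_j w_j f_j(x).
Since both observations come from the same component, the likelihood for component k is f_k(x₁)·f_k(x₂).
  L_I = [e^(−7.9)·7.9^9/9! = 0.122449] × [0.0457364] = 0.00560036
  L_II = [e^(−9.4)·9.4^9/9! = 0.130623] × [0.0821919] = 0.0107362
  L_III = [e^(−11.5)·11.5^9/9! = 0.0982044] × [0.113149] = 0.0111117
Prior × likelihood for each component:
  w_I·L_I = 0.25 × 0.00560036 = 0.00140009
  w_II·L_II = 0.50 × 0.0107362 = 0.00536808
  w_III·L_III = 0.25 × 0.0111117 = 0.00277793
Normaliser: 0.00140009 + 0.00536808 + 0.00277793 = 0.0095461
Responsibility of Cluster III: 0.00277793 / 0.0095461 ≈ 0.2910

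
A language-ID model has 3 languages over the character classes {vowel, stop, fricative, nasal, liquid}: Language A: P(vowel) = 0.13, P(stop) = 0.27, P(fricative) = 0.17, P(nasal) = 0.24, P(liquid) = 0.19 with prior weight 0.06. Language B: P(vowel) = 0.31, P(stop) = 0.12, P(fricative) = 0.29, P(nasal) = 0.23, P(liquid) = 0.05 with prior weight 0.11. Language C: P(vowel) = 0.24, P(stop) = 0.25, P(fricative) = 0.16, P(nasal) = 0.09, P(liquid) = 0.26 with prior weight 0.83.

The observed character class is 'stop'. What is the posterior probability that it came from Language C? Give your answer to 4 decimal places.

P(component k | x) = w_k·f_k(x) / marginal(x), where marginal(x) = Σ_j w_j·f_j(x).
Evaluate each component's likelihood at the observed value:
  p_A = P(stop | comp) = 0.27
  p_B = P(stop | comp) = 0.12
  p_C = P(stop | comp) = 0.25
Weight by the priors:
  w_A·p_A = 0.06 × 0.27 = 0.0162
  w_B·p_B = 0.11 × 0.12 = 0.0132
  w_C·p_C = 0.83 × 0.25 = 0.2075
Evidence: 0.0162 + 0.0132 + 0.2075 = 0.2369
P(Language C | x) ≈ 0.8759

0.8759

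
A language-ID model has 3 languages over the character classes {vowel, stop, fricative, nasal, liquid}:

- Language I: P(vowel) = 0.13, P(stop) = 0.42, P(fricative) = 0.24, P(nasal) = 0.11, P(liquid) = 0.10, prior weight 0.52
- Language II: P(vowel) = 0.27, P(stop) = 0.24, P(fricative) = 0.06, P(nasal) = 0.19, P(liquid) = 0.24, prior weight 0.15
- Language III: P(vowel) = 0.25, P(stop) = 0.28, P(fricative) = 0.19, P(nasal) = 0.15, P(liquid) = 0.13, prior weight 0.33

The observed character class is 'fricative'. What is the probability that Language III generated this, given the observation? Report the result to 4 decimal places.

By Bayes' theorem, P(k | x) = π_k f_k(x) / Σ_j π_j f_j(x).
Evaluate each component's likelihood at the observed value:
  p_I = P(fricative | comp) = 0.24
  p_II = P(fricative | comp) = 0.06
  p_III = P(fricative | comp) = 0.19
Unnormalised posteriors:
  π_I·p_I = 0.52 × 0.24 = 0.1248
  π_II·p_II = 0.15 × 0.06 = 0.009
  π_III·p_III = 0.33 × 0.19 = 0.0627
Evidence: 0.1248 + 0.009 + 0.0627 = 0.1965
P(Language III | data) = 0.0627 / 0.1965 ≈ 0.3191

0.3191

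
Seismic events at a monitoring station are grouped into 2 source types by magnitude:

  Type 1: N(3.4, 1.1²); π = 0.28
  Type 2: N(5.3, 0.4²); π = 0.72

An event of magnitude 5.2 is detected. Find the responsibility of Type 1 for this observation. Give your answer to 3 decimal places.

0.037

P(component k | x) = P(Z=k)·f_k(x) / marginal(x), where marginal(x) = Σ_j P(Z=j)·f_j(x).
Component likelihoods at x = 5.2:
  p_1 = (1/(1.1·√(2π)))·exp(−(5.2−3.4)²/(2·1.1²)) = 0.362675·exp(-1.33884) = 0.0950748
  p_2 = (1/(0.4·√(2π)))·exp(−(5.2−5.3)²/(2·0.4²)) = 0.997356·exp(-0.03125) = 0.96667
Unnormalised posteriors:
  P(Z=1)·p_1 = 0.28 × 0.0950748 = 0.0266209
  P(Z=2)·p_2 = 0.72 × 0.96667 = 0.696003
Denominator: 0.0266209 + 0.696003 = 0.722624
P(Type 1 | data) = 0.0266209 / 0.722624 ≈ 0.037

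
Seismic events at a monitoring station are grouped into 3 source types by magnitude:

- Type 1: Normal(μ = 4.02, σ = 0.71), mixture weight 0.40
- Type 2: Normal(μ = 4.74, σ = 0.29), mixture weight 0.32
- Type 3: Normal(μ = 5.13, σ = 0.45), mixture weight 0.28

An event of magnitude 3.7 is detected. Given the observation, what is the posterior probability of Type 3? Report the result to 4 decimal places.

Apply Bayes' rule: the posterior for each component is proportional to its prior times its likelihood at x.
Evaluate each component's likelihood at the observed value:
  f_1 = 0.507623
  f_2 = 0.00221721
  f_3 = 0.00568703
Unnormalised posteriors:
  w_1·f_1 = 0.40 × 0.507623 = 0.203049
  w_2·f_2 = 0.32 × 0.00221721 = 0.000709508
  w_3·f_3 = 0.28 × 0.00568703 = 0.00159237
Normaliser: 0.203049 + 0.000709508 + 0.00159237 = 0.205351
So the posterior for Type 3 is 0.00159237 / 0.205351 ≈ 0.0078.

0.0078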